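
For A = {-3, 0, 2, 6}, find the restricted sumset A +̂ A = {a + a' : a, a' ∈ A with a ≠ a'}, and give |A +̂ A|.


Restricted sumset: A +̂ A = {a + a' : a ∈ A, a' ∈ A, a ≠ a'}.
Equivalently, take A + A and drop any sum 2a that is achievable ONLY as a + a for a ∈ A (i.e. sums representable only with equal summands).
Enumerate pairs (a, a') with a < a' (symmetric, so each unordered pair gives one sum; this covers all a ≠ a'):
  -3 + 0 = -3
  -3 + 2 = -1
  -3 + 6 = 3
  0 + 2 = 2
  0 + 6 = 6
  2 + 6 = 8
Collected distinct sums: {-3, -1, 2, 3, 6, 8}
|A +̂ A| = 6
(Reference bound: |A +̂ A| ≥ 2|A| - 3 for |A| ≥ 2, with |A| = 4 giving ≥ 5.)

|A +̂ A| = 6


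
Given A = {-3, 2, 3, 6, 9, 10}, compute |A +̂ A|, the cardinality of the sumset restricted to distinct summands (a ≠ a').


Restricted sumset: A +̂ A = {a + a' : a ∈ A, a' ∈ A, a ≠ a'}.
Equivalently, take A + A and drop any sum 2a that is achievable ONLY as a + a for a ∈ A (i.e. sums representable only with equal summands).
Enumerate pairs (a, a') with a < a' (symmetric, so each unordered pair gives one sum; this covers all a ≠ a'):
  -3 + 2 = -1
  -3 + 3 = 0
  -3 + 6 = 3
  -3 + 9 = 6
  -3 + 10 = 7
  2 + 3 = 5
  2 + 6 = 8
  2 + 9 = 11
  2 + 10 = 12
  3 + 6 = 9
  3 + 9 = 12
  3 + 10 = 13
  6 + 9 = 15
  6 + 10 = 16
  9 + 10 = 19
Collected distinct sums: {-1, 0, 3, 5, 6, 7, 8, 9, 11, 12, 13, 15, 16, 19}
|A +̂ A| = 14
(Reference bound: |A +̂ A| ≥ 2|A| - 3 for |A| ≥ 2, with |A| = 6 giving ≥ 9.)

|A +̂ A| = 14


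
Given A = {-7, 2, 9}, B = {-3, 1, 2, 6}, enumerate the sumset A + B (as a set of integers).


A + B = {a + b : a ∈ A, b ∈ B}.
Enumerate all |A|·|B| = 3·4 = 12 pairs (a, b) and collect distinct sums.
a = -7: -7+-3=-10, -7+1=-6, -7+2=-5, -7+6=-1
a = 2: 2+-3=-1, 2+1=3, 2+2=4, 2+6=8
a = 9: 9+-3=6, 9+1=10, 9+2=11, 9+6=15
Collecting distinct sums: A + B = {-10, -6, -5, -1, 3, 4, 6, 8, 10, 11, 15}
|A + B| = 11

A + B = {-10, -6, -5, -1, 3, 4, 6, 8, 10, 11, 15}


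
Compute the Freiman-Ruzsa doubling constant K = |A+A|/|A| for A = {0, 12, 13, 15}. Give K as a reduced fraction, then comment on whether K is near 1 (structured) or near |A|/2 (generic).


|A| = 4.
Compute A + A by enumerating all 16 pairs.
A + A = {0, 12, 13, 15, 24, 25, 26, 27, 28, 30}, so |A + A| = 10.
K = |A + A| / |A| = 10/4 = 5/2 ≈ 2.5000.
Reference: AP of size 4 gives K = 7/4 ≈ 1.7500; a fully generic set of size 4 gives K ≈ 2.5000.

|A| = 4, |A + A| = 10, K = 10/4 = 5/2.


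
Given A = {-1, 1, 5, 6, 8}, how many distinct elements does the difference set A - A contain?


A - A = {a - a' : a, a' ∈ A}; |A| = 5.
Bounds: 2|A|-1 ≤ |A - A| ≤ |A|² - |A| + 1, i.e. 9 ≤ |A - A| ≤ 21.
Note: 0 ∈ A - A always (from a - a). The set is symmetric: if d ∈ A - A then -d ∈ A - A.
Enumerate nonzero differences d = a - a' with a > a' (then include -d):
Positive differences: {1, 2, 3, 4, 5, 6, 7, 9}
Full difference set: {0} ∪ (positive diffs) ∪ (negative diffs).
|A - A| = 1 + 2·8 = 17 (matches direct enumeration: 17).

|A - A| = 17


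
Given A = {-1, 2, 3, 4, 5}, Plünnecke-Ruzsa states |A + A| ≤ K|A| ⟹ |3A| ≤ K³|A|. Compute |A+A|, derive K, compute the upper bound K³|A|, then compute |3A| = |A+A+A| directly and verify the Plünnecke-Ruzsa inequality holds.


|A| = 5.
Step 1: Compute A + A by enumerating all 25 pairs.
A + A = {-2, 1, 2, 3, 4, 5, 6, 7, 8, 9, 10}, so |A + A| = 11.
Step 2: Doubling constant K = |A + A|/|A| = 11/5 = 11/5 ≈ 2.2000.
Step 3: Plünnecke-Ruzsa gives |3A| ≤ K³·|A| = (2.2000)³ · 5 ≈ 53.2400.
Step 4: Compute 3A = A + A + A directly by enumerating all triples (a,b,c) ∈ A³; |3A| = 17.
Step 5: Check 17 ≤ 53.2400? Yes ✓.

K = 11/5, Plünnecke-Ruzsa bound K³|A| ≈ 53.2400, |3A| = 17, inequality holds.


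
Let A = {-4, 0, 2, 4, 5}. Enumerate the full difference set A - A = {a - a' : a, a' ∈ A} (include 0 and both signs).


A - A = {a - a' : a, a' ∈ A}.
Compute a - a' for each ordered pair (a, a'):
a = -4: -4--4=0, -4-0=-4, -4-2=-6, -4-4=-8, -4-5=-9
a = 0: 0--4=4, 0-0=0, 0-2=-2, 0-4=-4, 0-5=-5
a = 2: 2--4=6, 2-0=2, 2-2=0, 2-4=-2, 2-5=-3
a = 4: 4--4=8, 4-0=4, 4-2=2, 4-4=0, 4-5=-1
a = 5: 5--4=9, 5-0=5, 5-2=3, 5-4=1, 5-5=0
Collecting distinct values (and noting 0 appears from a-a):
A - A = {-9, -8, -6, -5, -4, -3, -2, -1, 0, 1, 2, 3, 4, 5, 6, 8, 9}
|A - A| = 17

A - A = {-9, -8, -6, -5, -4, -3, -2, -1, 0, 1, 2, 3, 4, 5, 6, 8, 9}


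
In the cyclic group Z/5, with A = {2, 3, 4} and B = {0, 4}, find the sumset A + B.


Work in Z/5Z: reduce every sum a + b modulo 5.
Enumerate all 6 pairs:
a = 2: 2+0=2, 2+4=1
a = 3: 3+0=3, 3+4=2
a = 4: 4+0=4, 4+4=3
Distinct residues collected: {1, 2, 3, 4}
|A + B| = 4 (out of 5 total residues).

A + B = {1, 2, 3, 4}


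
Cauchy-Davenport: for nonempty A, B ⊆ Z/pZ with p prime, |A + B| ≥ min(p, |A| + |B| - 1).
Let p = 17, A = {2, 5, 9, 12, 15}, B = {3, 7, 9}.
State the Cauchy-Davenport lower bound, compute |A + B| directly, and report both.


Cauchy-Davenport: |A + B| ≥ min(p, |A| + |B| - 1) for A, B nonempty in Z/pZ.
|A| = 5, |B| = 3, p = 17.
CD lower bound = min(17, 5 + 3 - 1) = min(17, 7) = 7.
Compute A + B mod 17 directly:
a = 2: 2+3=5, 2+7=9, 2+9=11
a = 5: 5+3=8, 5+7=12, 5+9=14
a = 9: 9+3=12, 9+7=16, 9+9=1
a = 12: 12+3=15, 12+7=2, 12+9=4
a = 15: 15+3=1, 15+7=5, 15+9=7
A + B = {1, 2, 4, 5, 7, 8, 9, 11, 12, 14, 15, 16}, so |A + B| = 12.
Verify: 12 ≥ 7? Yes ✓.

CD lower bound = 7, actual |A + B| = 12.


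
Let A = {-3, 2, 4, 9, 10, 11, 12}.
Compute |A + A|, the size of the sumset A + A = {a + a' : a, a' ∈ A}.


A + A = {a + a' : a, a' ∈ A}; |A| = 7.
General bounds: 2|A| - 1 ≤ |A + A| ≤ |A|(|A|+1)/2, i.e. 13 ≤ |A + A| ≤ 28.
Lower bound 2|A|-1 is attained iff A is an arithmetic progression.
Enumerate sums a + a' for a ≤ a' (symmetric, so this suffices):
a = -3: -3+-3=-6, -3+2=-1, -3+4=1, -3+9=6, -3+10=7, -3+11=8, -3+12=9
a = 2: 2+2=4, 2+4=6, 2+9=11, 2+10=12, 2+11=13, 2+12=14
a = 4: 4+4=8, 4+9=13, 4+10=14, 4+11=15, 4+12=16
a = 9: 9+9=18, 9+10=19, 9+11=20, 9+12=21
a = 10: 10+10=20, 10+11=21, 10+12=22
a = 11: 11+11=22, 11+12=23
a = 12: 12+12=24
Distinct sums: {-6, -1, 1, 4, 6, 7, 8, 9, 11, 12, 13, 14, 15, 16, 18, 19, 20, 21, 22, 23, 24}
|A + A| = 21

|A + A| = 21


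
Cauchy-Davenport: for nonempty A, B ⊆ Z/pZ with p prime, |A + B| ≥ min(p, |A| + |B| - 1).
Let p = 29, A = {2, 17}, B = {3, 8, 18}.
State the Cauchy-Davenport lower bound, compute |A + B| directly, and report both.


Cauchy-Davenport: |A + B| ≥ min(p, |A| + |B| - 1) for A, B nonempty in Z/pZ.
|A| = 2, |B| = 3, p = 29.
CD lower bound = min(29, 2 + 3 - 1) = min(29, 4) = 4.
Compute A + B mod 29 directly:
a = 2: 2+3=5, 2+8=10, 2+18=20
a = 17: 17+3=20, 17+8=25, 17+18=6
A + B = {5, 6, 10, 20, 25}, so |A + B| = 5.
Verify: 5 ≥ 4? Yes ✓.

CD lower bound = 4, actual |A + B| = 5.


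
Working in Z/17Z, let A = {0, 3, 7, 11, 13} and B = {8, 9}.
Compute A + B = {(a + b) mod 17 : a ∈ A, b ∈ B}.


Work in Z/17Z: reduce every sum a + b modulo 17.
Enumerate all 10 pairs:
a = 0: 0+8=8, 0+9=9
a = 3: 3+8=11, 3+9=12
a = 7: 7+8=15, 7+9=16
a = 11: 11+8=2, 11+9=3
a = 13: 13+8=4, 13+9=5
Distinct residues collected: {2, 3, 4, 5, 8, 9, 11, 12, 15, 16}
|A + B| = 10 (out of 17 total residues).

A + B = {2, 3, 4, 5, 8, 9, 11, 12, 15, 16}


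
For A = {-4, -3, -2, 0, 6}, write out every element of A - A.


A - A = {a - a' : a, a' ∈ A}.
Compute a - a' for each ordered pair (a, a'):
a = -4: -4--4=0, -4--3=-1, -4--2=-2, -4-0=-4, -4-6=-10
a = -3: -3--4=1, -3--3=0, -3--2=-1, -3-0=-3, -3-6=-9
a = -2: -2--4=2, -2--3=1, -2--2=0, -2-0=-2, -2-6=-8
a = 0: 0--4=4, 0--3=3, 0--2=2, 0-0=0, 0-6=-6
a = 6: 6--4=10, 6--3=9, 6--2=8, 6-0=6, 6-6=0
Collecting distinct values (and noting 0 appears from a-a):
A - A = {-10, -9, -8, -6, -4, -3, -2, -1, 0, 1, 2, 3, 4, 6, 8, 9, 10}
|A - A| = 17

A - A = {-10, -9, -8, -6, -4, -3, -2, -1, 0, 1, 2, 3, 4, 6, 8, 9, 10}


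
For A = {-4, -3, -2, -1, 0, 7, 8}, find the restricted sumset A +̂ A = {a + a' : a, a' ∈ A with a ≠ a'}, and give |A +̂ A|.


Restricted sumset: A +̂ A = {a + a' : a ∈ A, a' ∈ A, a ≠ a'}.
Equivalently, take A + A and drop any sum 2a that is achievable ONLY as a + a for a ∈ A (i.e. sums representable only with equal summands).
Enumerate pairs (a, a') with a < a' (symmetric, so each unordered pair gives one sum; this covers all a ≠ a'):
  -4 + -3 = -7
  -4 + -2 = -6
  -4 + -1 = -5
  -4 + 0 = -4
  -4 + 7 = 3
  -4 + 8 = 4
  -3 + -2 = -5
  -3 + -1 = -4
  -3 + 0 = -3
  -3 + 7 = 4
  -3 + 8 = 5
  -2 + -1 = -3
  -2 + 0 = -2
  -2 + 7 = 5
  -2 + 8 = 6
  -1 + 0 = -1
  -1 + 7 = 6
  -1 + 8 = 7
  0 + 7 = 7
  0 + 8 = 8
  7 + 8 = 15
Collected distinct sums: {-7, -6, -5, -4, -3, -2, -1, 3, 4, 5, 6, 7, 8, 15}
|A +̂ A| = 14
(Reference bound: |A +̂ A| ≥ 2|A| - 3 for |A| ≥ 2, with |A| = 7 giving ≥ 11.)

|A +̂ A| = 14


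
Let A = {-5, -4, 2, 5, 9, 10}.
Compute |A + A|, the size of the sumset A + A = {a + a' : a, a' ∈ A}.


A + A = {a + a' : a, a' ∈ A}; |A| = 6.
General bounds: 2|A| - 1 ≤ |A + A| ≤ |A|(|A|+1)/2, i.e. 11 ≤ |A + A| ≤ 21.
Lower bound 2|A|-1 is attained iff A is an arithmetic progression.
Enumerate sums a + a' for a ≤ a' (symmetric, so this suffices):
a = -5: -5+-5=-10, -5+-4=-9, -5+2=-3, -5+5=0, -5+9=4, -5+10=5
a = -4: -4+-4=-8, -4+2=-2, -4+5=1, -4+9=5, -4+10=6
a = 2: 2+2=4, 2+5=7, 2+9=11, 2+10=12
a = 5: 5+5=10, 5+9=14, 5+10=15
a = 9: 9+9=18, 9+10=19
a = 10: 10+10=20
Distinct sums: {-10, -9, -8, -3, -2, 0, 1, 4, 5, 6, 7, 10, 11, 12, 14, 15, 18, 19, 20}
|A + A| = 19

|A + A| = 19


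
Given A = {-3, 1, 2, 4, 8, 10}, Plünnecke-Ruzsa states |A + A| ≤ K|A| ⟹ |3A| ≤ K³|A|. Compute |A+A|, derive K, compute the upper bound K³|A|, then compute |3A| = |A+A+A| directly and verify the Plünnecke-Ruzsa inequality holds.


|A| = 6.
Step 1: Compute A + A by enumerating all 36 pairs.
A + A = {-6, -2, -1, 1, 2, 3, 4, 5, 6, 7, 8, 9, 10, 11, 12, 14, 16, 18, 20}, so |A + A| = 19.
Step 2: Doubling constant K = |A + A|/|A| = 19/6 = 19/6 ≈ 3.1667.
Step 3: Plünnecke-Ruzsa gives |3A| ≤ K³·|A| = (3.1667)³ · 6 ≈ 190.5278.
Step 4: Compute 3A = A + A + A directly by enumerating all triples (a,b,c) ∈ A³; |3A| = 32.
Step 5: Check 32 ≤ 190.5278? Yes ✓.

K = 19/6, Plünnecke-Ruzsa bound K³|A| ≈ 190.5278, |3A| = 32, inequality holds.


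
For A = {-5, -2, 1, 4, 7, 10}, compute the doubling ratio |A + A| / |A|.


|A| = 6.
Compute A + A by enumerating all 36 pairs.
A + A = {-10, -7, -4, -1, 2, 5, 8, 11, 14, 17, 20}, so |A + A| = 11.
K = |A + A| / |A| = 11/6 (already in lowest terms) ≈ 1.8333.
Reference: AP of size 6 gives K = 11/6 ≈ 1.8333; a fully generic set of size 6 gives K ≈ 3.5000.

|A| = 6, |A + A| = 11, K = 11/6.


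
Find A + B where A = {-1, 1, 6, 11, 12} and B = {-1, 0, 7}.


A + B = {a + b : a ∈ A, b ∈ B}.
Enumerate all |A|·|B| = 5·3 = 15 pairs (a, b) and collect distinct sums.
a = -1: -1+-1=-2, -1+0=-1, -1+7=6
a = 1: 1+-1=0, 1+0=1, 1+7=8
a = 6: 6+-1=5, 6+0=6, 6+7=13
a = 11: 11+-1=10, 11+0=11, 11+7=18
a = 12: 12+-1=11, 12+0=12, 12+7=19
Collecting distinct sums: A + B = {-2, -1, 0, 1, 5, 6, 8, 10, 11, 12, 13, 18, 19}
|A + B| = 13

A + B = {-2, -1, 0, 1, 5, 6, 8, 10, 11, 12, 13, 18, 19}


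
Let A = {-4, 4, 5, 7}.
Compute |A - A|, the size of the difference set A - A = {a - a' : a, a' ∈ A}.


A - A = {a - a' : a, a' ∈ A}; |A| = 4.
Bounds: 2|A|-1 ≤ |A - A| ≤ |A|² - |A| + 1, i.e. 7 ≤ |A - A| ≤ 13.
Note: 0 ∈ A - A always (from a - a). The set is symmetric: if d ∈ A - A then -d ∈ A - A.
Enumerate nonzero differences d = a - a' with a > a' (then include -d):
Positive differences: {1, 2, 3, 8, 9, 11}
Full difference set: {0} ∪ (positive diffs) ∪ (negative diffs).
|A - A| = 1 + 2·6 = 13 (matches direct enumeration: 13).

|A - A| = 13


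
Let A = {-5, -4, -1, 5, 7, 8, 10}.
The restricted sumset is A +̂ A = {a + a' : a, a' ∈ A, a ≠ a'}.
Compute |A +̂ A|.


Restricted sumset: A +̂ A = {a + a' : a ∈ A, a' ∈ A, a ≠ a'}.
Equivalently, take A + A and drop any sum 2a that is achievable ONLY as a + a for a ∈ A (i.e. sums representable only with equal summands).
Enumerate pairs (a, a') with a < a' (symmetric, so each unordered pair gives one sum; this covers all a ≠ a'):
  -5 + -4 = -9
  -5 + -1 = -6
  -5 + 5 = 0
  -5 + 7 = 2
  -5 + 8 = 3
  -5 + 10 = 5
  -4 + -1 = -5
  -4 + 5 = 1
  -4 + 7 = 3
  -4 + 8 = 4
  -4 + 10 = 6
  -1 + 5 = 4
  -1 + 7 = 6
  -1 + 8 = 7
  -1 + 10 = 9
  5 + 7 = 12
  5 + 8 = 13
  5 + 10 = 15
  7 + 8 = 15
  7 + 10 = 17
  8 + 10 = 18
Collected distinct sums: {-9, -6, -5, 0, 1, 2, 3, 4, 5, 6, 7, 9, 12, 13, 15, 17, 18}
|A +̂ A| = 17
(Reference bound: |A +̂ A| ≥ 2|A| - 3 for |A| ≥ 2, with |A| = 7 giving ≥ 11.)

|A +̂ A| = 17


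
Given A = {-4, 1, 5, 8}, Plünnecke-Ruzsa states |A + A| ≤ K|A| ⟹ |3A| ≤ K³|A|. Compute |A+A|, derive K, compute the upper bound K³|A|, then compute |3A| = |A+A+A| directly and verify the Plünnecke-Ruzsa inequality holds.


|A| = 4.
Step 1: Compute A + A by enumerating all 16 pairs.
A + A = {-8, -3, 1, 2, 4, 6, 9, 10, 13, 16}, so |A + A| = 10.
Step 2: Doubling constant K = |A + A|/|A| = 10/4 = 10/4 ≈ 2.5000.
Step 3: Plünnecke-Ruzsa gives |3A| ≤ K³·|A| = (2.5000)³ · 4 ≈ 62.5000.
Step 4: Compute 3A = A + A + A directly by enumerating all triples (a,b,c) ∈ A³; |3A| = 20.
Step 5: Check 20 ≤ 62.5000? Yes ✓.

K = 10/4, Plünnecke-Ruzsa bound K³|A| ≈ 62.5000, |3A| = 20, inequality holds.


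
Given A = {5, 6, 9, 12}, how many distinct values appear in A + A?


A + A = {a + a' : a, a' ∈ A}; |A| = 4.
General bounds: 2|A| - 1 ≤ |A + A| ≤ |A|(|A|+1)/2, i.e. 7 ≤ |A + A| ≤ 10.
Lower bound 2|A|-1 is attained iff A is an arithmetic progression.
Enumerate sums a + a' for a ≤ a' (symmetric, so this suffices):
a = 5: 5+5=10, 5+6=11, 5+9=14, 5+12=17
a = 6: 6+6=12, 6+9=15, 6+12=18
a = 9: 9+9=18, 9+12=21
a = 12: 12+12=24
Distinct sums: {10, 11, 12, 14, 15, 17, 18, 21, 24}
|A + A| = 9

|A + A| = 9


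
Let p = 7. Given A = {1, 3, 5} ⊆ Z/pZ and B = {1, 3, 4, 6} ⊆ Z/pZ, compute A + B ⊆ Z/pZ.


Work in Z/7Z: reduce every sum a + b modulo 7.
Enumerate all 12 pairs:
a = 1: 1+1=2, 1+3=4, 1+4=5, 1+6=0
a = 3: 3+1=4, 3+3=6, 3+4=0, 3+6=2
a = 5: 5+1=6, 5+3=1, 5+4=2, 5+6=4
Distinct residues collected: {0, 1, 2, 4, 5, 6}
|A + B| = 6 (out of 7 total residues).

A + B = {0, 1, 2, 4, 5, 6}


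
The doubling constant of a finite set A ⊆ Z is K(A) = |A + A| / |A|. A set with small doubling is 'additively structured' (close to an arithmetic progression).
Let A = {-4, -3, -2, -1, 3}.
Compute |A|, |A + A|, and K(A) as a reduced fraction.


|A| = 5.
Compute A + A by enumerating all 25 pairs.
A + A = {-8, -7, -6, -5, -4, -3, -2, -1, 0, 1, 2, 6}, so |A + A| = 12.
K = |A + A| / |A| = 12/5 (already in lowest terms) ≈ 2.4000.
Reference: AP of size 5 gives K = 9/5 ≈ 1.8000; a fully generic set of size 5 gives K ≈ 3.0000.

|A| = 5, |A + A| = 12, K = 12/5.


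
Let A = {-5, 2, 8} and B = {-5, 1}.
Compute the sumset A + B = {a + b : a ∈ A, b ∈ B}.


A + B = {a + b : a ∈ A, b ∈ B}.
Enumerate all |A|·|B| = 3·2 = 6 pairs (a, b) and collect distinct sums.
a = -5: -5+-5=-10, -5+1=-4
a = 2: 2+-5=-3, 2+1=3
a = 8: 8+-5=3, 8+1=9
Collecting distinct sums: A + B = {-10, -4, -3, 3, 9}
|A + B| = 5

A + B = {-10, -4, -3, 3, 9}


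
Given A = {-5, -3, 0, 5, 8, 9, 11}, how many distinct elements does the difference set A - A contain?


A - A = {a - a' : a, a' ∈ A}; |A| = 7.
Bounds: 2|A|-1 ≤ |A - A| ≤ |A|² - |A| + 1, i.e. 13 ≤ |A - A| ≤ 43.
Note: 0 ∈ A - A always (from a - a). The set is symmetric: if d ∈ A - A then -d ∈ A - A.
Enumerate nonzero differences d = a - a' with a > a' (then include -d):
Positive differences: {1, 2, 3, 4, 5, 6, 8, 9, 10, 11, 12, 13, 14, 16}
Full difference set: {0} ∪ (positive diffs) ∪ (negative diffs).
|A - A| = 1 + 2·14 = 29 (matches direct enumeration: 29).

|A - A| = 29


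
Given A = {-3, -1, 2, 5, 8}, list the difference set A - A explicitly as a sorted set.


A - A = {a - a' : a, a' ∈ A}.
Compute a - a' for each ordered pair (a, a'):
a = -3: -3--3=0, -3--1=-2, -3-2=-5, -3-5=-8, -3-8=-11
a = -1: -1--3=2, -1--1=0, -1-2=-3, -1-5=-6, -1-8=-9
a = 2: 2--3=5, 2--1=3, 2-2=0, 2-5=-3, 2-8=-6
a = 5: 5--3=8, 5--1=6, 5-2=3, 5-5=0, 5-8=-3
a = 8: 8--3=11, 8--1=9, 8-2=6, 8-5=3, 8-8=0
Collecting distinct values (and noting 0 appears from a-a):
A - A = {-11, -9, -8, -6, -5, -3, -2, 0, 2, 3, 5, 6, 8, 9, 11}
|A - A| = 15

A - A = {-11, -9, -8, -6, -5, -3, -2, 0, 2, 3, 5, 6, 8, 9, 11}


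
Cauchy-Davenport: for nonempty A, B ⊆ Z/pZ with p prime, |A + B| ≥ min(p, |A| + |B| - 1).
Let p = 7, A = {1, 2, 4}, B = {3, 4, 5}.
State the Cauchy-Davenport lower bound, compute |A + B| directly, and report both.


Cauchy-Davenport: |A + B| ≥ min(p, |A| + |B| - 1) for A, B nonempty in Z/pZ.
|A| = 3, |B| = 3, p = 7.
CD lower bound = min(7, 3 + 3 - 1) = min(7, 5) = 5.
Compute A + B mod 7 directly:
a = 1: 1+3=4, 1+4=5, 1+5=6
a = 2: 2+3=5, 2+4=6, 2+5=0
a = 4: 4+3=0, 4+4=1, 4+5=2
A + B = {0, 1, 2, 4, 5, 6}, so |A + B| = 6.
Verify: 6 ≥ 5? Yes ✓.

CD lower bound = 5, actual |A + B| = 6.


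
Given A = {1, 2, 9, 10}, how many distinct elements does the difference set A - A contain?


A - A = {a - a' : a, a' ∈ A}; |A| = 4.
Bounds: 2|A|-1 ≤ |A - A| ≤ |A|² - |A| + 1, i.e. 7 ≤ |A - A| ≤ 13.
Note: 0 ∈ A - A always (from a - a). The set is symmetric: if d ∈ A - A then -d ∈ A - A.
Enumerate nonzero differences d = a - a' with a > a' (then include -d):
Positive differences: {1, 7, 8, 9}
Full difference set: {0} ∪ (positive diffs) ∪ (negative diffs).
|A - A| = 1 + 2·4 = 9 (matches direct enumeration: 9).

|A - A| = 9


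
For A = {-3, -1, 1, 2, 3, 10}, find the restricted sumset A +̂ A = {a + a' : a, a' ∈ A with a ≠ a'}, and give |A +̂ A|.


Restricted sumset: A +̂ A = {a + a' : a ∈ A, a' ∈ A, a ≠ a'}.
Equivalently, take A + A and drop any sum 2a that is achievable ONLY as a + a for a ∈ A (i.e. sums representable only with equal summands).
Enumerate pairs (a, a') with a < a' (symmetric, so each unordered pair gives one sum; this covers all a ≠ a'):
  -3 + -1 = -4
  -3 + 1 = -2
  -3 + 2 = -1
  -3 + 3 = 0
  -3 + 10 = 7
  -1 + 1 = 0
  -1 + 2 = 1
  -1 + 3 = 2
  -1 + 10 = 9
  1 + 2 = 3
  1 + 3 = 4
  1 + 10 = 11
  2 + 3 = 5
  2 + 10 = 12
  3 + 10 = 13
Collected distinct sums: {-4, -2, -1, 0, 1, 2, 3, 4, 5, 7, 9, 11, 12, 13}
|A +̂ A| = 14
(Reference bound: |A +̂ A| ≥ 2|A| - 3 for |A| ≥ 2, with |A| = 6 giving ≥ 9.)

|A +̂ A| = 14


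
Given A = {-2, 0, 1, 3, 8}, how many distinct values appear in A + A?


A + A = {a + a' : a, a' ∈ A}; |A| = 5.
General bounds: 2|A| - 1 ≤ |A + A| ≤ |A|(|A|+1)/2, i.e. 9 ≤ |A + A| ≤ 15.
Lower bound 2|A|-1 is attained iff A is an arithmetic progression.
Enumerate sums a + a' for a ≤ a' (symmetric, so this suffices):
a = -2: -2+-2=-4, -2+0=-2, -2+1=-1, -2+3=1, -2+8=6
a = 0: 0+0=0, 0+1=1, 0+3=3, 0+8=8
a = 1: 1+1=2, 1+3=4, 1+8=9
a = 3: 3+3=6, 3+8=11
a = 8: 8+8=16
Distinct sums: {-4, -2, -1, 0, 1, 2, 3, 4, 6, 8, 9, 11, 16}
|A + A| = 13

|A + A| = 13


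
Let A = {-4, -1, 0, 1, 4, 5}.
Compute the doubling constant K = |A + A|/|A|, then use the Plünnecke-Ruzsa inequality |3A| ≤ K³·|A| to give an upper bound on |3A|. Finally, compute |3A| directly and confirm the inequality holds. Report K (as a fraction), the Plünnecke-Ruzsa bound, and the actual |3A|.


|A| = 6.
Step 1: Compute A + A by enumerating all 36 pairs.
A + A = {-8, -5, -4, -3, -2, -1, 0, 1, 2, 3, 4, 5, 6, 8, 9, 10}, so |A + A| = 16.
Step 2: Doubling constant K = |A + A|/|A| = 16/6 = 16/6 ≈ 2.6667.
Step 3: Plünnecke-Ruzsa gives |3A| ≤ K³·|A| = (2.6667)³ · 6 ≈ 113.7778.
Step 4: Compute 3A = A + A + A directly by enumerating all triples (a,b,c) ∈ A³; |3A| = 26.
Step 5: Check 26 ≤ 113.7778? Yes ✓.

K = 16/6, Plünnecke-Ruzsa bound K³|A| ≈ 113.7778, |3A| = 26, inequality holds.


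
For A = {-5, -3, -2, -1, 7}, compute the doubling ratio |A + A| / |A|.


|A| = 5.
Compute A + A by enumerating all 25 pairs.
A + A = {-10, -8, -7, -6, -5, -4, -3, -2, 2, 4, 5, 6, 14}, so |A + A| = 13.
K = |A + A| / |A| = 13/5 (already in lowest terms) ≈ 2.6000.
Reference: AP of size 5 gives K = 9/5 ≈ 1.8000; a fully generic set of size 5 gives K ≈ 3.0000.

|A| = 5, |A + A| = 13, K = 13/5.


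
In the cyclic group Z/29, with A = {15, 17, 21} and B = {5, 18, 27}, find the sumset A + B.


Work in Z/29Z: reduce every sum a + b modulo 29.
Enumerate all 9 pairs:
a = 15: 15+5=20, 15+18=4, 15+27=13
a = 17: 17+5=22, 17+18=6, 17+27=15
a = 21: 21+5=26, 21+18=10, 21+27=19
Distinct residues collected: {4, 6, 10, 13, 15, 19, 20, 22, 26}
|A + B| = 9 (out of 29 total residues).

A + B = {4, 6, 10, 13, 15, 19, 20, 22, 26}


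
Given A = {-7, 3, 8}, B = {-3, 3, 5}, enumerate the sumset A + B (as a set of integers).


A + B = {a + b : a ∈ A, b ∈ B}.
Enumerate all |A|·|B| = 3·3 = 9 pairs (a, b) and collect distinct sums.
a = -7: -7+-3=-10, -7+3=-4, -7+5=-2
a = 3: 3+-3=0, 3+3=6, 3+5=8
a = 8: 8+-3=5, 8+3=11, 8+5=13
Collecting distinct sums: A + B = {-10, -4, -2, 0, 5, 6, 8, 11, 13}
|A + B| = 9

A + B = {-10, -4, -2, 0, 5, 6, 8, 11, 13}


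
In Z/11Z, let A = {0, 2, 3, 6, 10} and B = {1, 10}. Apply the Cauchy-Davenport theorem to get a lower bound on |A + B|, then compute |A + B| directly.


Cauchy-Davenport: |A + B| ≥ min(p, |A| + |B| - 1) for A, B nonempty in Z/pZ.
|A| = 5, |B| = 2, p = 11.
CD lower bound = min(11, 5 + 2 - 1) = min(11, 6) = 6.
Compute A + B mod 11 directly:
a = 0: 0+1=1, 0+10=10
a = 2: 2+1=3, 2+10=1
a = 3: 3+1=4, 3+10=2
a = 6: 6+1=7, 6+10=5
a = 10: 10+1=0, 10+10=9
A + B = {0, 1, 2, 3, 4, 5, 7, 9, 10}, so |A + B| = 9.
Verify: 9 ≥ 6? Yes ✓.

CD lower bound = 6, actual |A + B| = 9.


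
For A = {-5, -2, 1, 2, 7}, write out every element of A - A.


A - A = {a - a' : a, a' ∈ A}.
Compute a - a' for each ordered pair (a, a'):
a = -5: -5--5=0, -5--2=-3, -5-1=-6, -5-2=-7, -5-7=-12
a = -2: -2--5=3, -2--2=0, -2-1=-3, -2-2=-4, -2-7=-9
a = 1: 1--5=6, 1--2=3, 1-1=0, 1-2=-1, 1-7=-6
a = 2: 2--5=7, 2--2=4, 2-1=1, 2-2=0, 2-7=-5
a = 7: 7--5=12, 7--2=9, 7-1=6, 7-2=5, 7-7=0
Collecting distinct values (and noting 0 appears from a-a):
A - A = {-12, -9, -7, -6, -5, -4, -3, -1, 0, 1, 3, 4, 5, 6, 7, 9, 12}
|A - A| = 17

A - A = {-12, -9, -7, -6, -5, -4, -3, -1, 0, 1, 3, 4, 5, 6, 7, 9, 12}


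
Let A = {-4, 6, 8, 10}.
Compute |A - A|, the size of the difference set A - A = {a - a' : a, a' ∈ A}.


A - A = {a - a' : a, a' ∈ A}; |A| = 4.
Bounds: 2|A|-1 ≤ |A - A| ≤ |A|² - |A| + 1, i.e. 7 ≤ |A - A| ≤ 13.
Note: 0 ∈ A - A always (from a - a). The set is symmetric: if d ∈ A - A then -d ∈ A - A.
Enumerate nonzero differences d = a - a' with a > a' (then include -d):
Positive differences: {2, 4, 10, 12, 14}
Full difference set: {0} ∪ (positive diffs) ∪ (negative diffs).
|A - A| = 1 + 2·5 = 11 (matches direct enumeration: 11).

|A - A| = 11


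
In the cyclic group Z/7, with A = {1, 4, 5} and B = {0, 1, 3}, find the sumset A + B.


Work in Z/7Z: reduce every sum a + b modulo 7.
Enumerate all 9 pairs:
a = 1: 1+0=1, 1+1=2, 1+3=4
a = 4: 4+0=4, 4+1=5, 4+3=0
a = 5: 5+0=5, 5+1=6, 5+3=1
Distinct residues collected: {0, 1, 2, 4, 5, 6}
|A + B| = 6 (out of 7 total residues).

A + B = {0, 1, 2, 4, 5, 6}


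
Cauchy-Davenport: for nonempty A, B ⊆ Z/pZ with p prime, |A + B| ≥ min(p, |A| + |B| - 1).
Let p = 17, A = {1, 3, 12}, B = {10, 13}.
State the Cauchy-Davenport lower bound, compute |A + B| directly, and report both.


Cauchy-Davenport: |A + B| ≥ min(p, |A| + |B| - 1) for A, B nonempty in Z/pZ.
|A| = 3, |B| = 2, p = 17.
CD lower bound = min(17, 3 + 2 - 1) = min(17, 4) = 4.
Compute A + B mod 17 directly:
a = 1: 1+10=11, 1+13=14
a = 3: 3+10=13, 3+13=16
a = 12: 12+10=5, 12+13=8
A + B = {5, 8, 11, 13, 14, 16}, so |A + B| = 6.
Verify: 6 ≥ 4? Yes ✓.

CD lower bound = 4, actual |A + B| = 6.


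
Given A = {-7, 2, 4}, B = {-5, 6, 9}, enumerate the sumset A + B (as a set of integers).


A + B = {a + b : a ∈ A, b ∈ B}.
Enumerate all |A|·|B| = 3·3 = 9 pairs (a, b) and collect distinct sums.
a = -7: -7+-5=-12, -7+6=-1, -7+9=2
a = 2: 2+-5=-3, 2+6=8, 2+9=11
a = 4: 4+-5=-1, 4+6=10, 4+9=13
Collecting distinct sums: A + B = {-12, -3, -1, 2, 8, 10, 11, 13}
|A + B| = 8

A + B = {-12, -3, -1, 2, 8, 10, 11, 13}


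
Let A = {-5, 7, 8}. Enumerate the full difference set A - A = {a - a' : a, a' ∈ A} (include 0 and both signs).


A - A = {a - a' : a, a' ∈ A}.
Compute a - a' for each ordered pair (a, a'):
a = -5: -5--5=0, -5-7=-12, -5-8=-13
a = 7: 7--5=12, 7-7=0, 7-8=-1
a = 8: 8--5=13, 8-7=1, 8-8=0
Collecting distinct values (and noting 0 appears from a-a):
A - A = {-13, -12, -1, 0, 1, 12, 13}
|A - A| = 7

A - A = {-13, -12, -1, 0, 1, 12, 13}


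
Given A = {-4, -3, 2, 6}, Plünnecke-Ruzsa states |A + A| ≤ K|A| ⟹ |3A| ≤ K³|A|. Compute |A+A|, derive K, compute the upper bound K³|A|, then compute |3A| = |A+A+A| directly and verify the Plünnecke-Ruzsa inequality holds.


|A| = 4.
Step 1: Compute A + A by enumerating all 16 pairs.
A + A = {-8, -7, -6, -2, -1, 2, 3, 4, 8, 12}, so |A + A| = 10.
Step 2: Doubling constant K = |A + A|/|A| = 10/4 = 10/4 ≈ 2.5000.
Step 3: Plünnecke-Ruzsa gives |3A| ≤ K³·|A| = (2.5000)³ · 4 ≈ 62.5000.
Step 4: Compute 3A = A + A + A directly by enumerating all triples (a,b,c) ∈ A³; |3A| = 19.
Step 5: Check 19 ≤ 62.5000? Yes ✓.

K = 10/4, Plünnecke-Ruzsa bound K³|A| ≈ 62.5000, |3A| = 19, inequality holds.


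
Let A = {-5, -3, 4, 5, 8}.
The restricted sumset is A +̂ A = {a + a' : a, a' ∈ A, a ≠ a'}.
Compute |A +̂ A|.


Restricted sumset: A +̂ A = {a + a' : a ∈ A, a' ∈ A, a ≠ a'}.
Equivalently, take A + A and drop any sum 2a that is achievable ONLY as a + a for a ∈ A (i.e. sums representable only with equal summands).
Enumerate pairs (a, a') with a < a' (symmetric, so each unordered pair gives one sum; this covers all a ≠ a'):
  -5 + -3 = -8
  -5 + 4 = -1
  -5 + 5 = 0
  -5 + 8 = 3
  -3 + 4 = 1
  -3 + 5 = 2
  -3 + 8 = 5
  4 + 5 = 9
  4 + 8 = 12
  5 + 8 = 13
Collected distinct sums: {-8, -1, 0, 1, 2, 3, 5, 9, 12, 13}
|A +̂ A| = 10
(Reference bound: |A +̂ A| ≥ 2|A| - 3 for |A| ≥ 2, with |A| = 5 giving ≥ 7.)

|A +̂ A| = 10


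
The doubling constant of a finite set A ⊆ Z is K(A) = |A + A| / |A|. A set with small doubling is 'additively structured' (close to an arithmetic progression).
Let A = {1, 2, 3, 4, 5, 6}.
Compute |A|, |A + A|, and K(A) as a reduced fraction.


|A| = 6.
Compute A + A by enumerating all 36 pairs.
A + A = {2, 3, 4, 5, 6, 7, 8, 9, 10, 11, 12}, so |A + A| = 11.
K = |A + A| / |A| = 11/6 (already in lowest terms) ≈ 1.8333.
Reference: AP of size 6 gives K = 11/6 ≈ 1.8333; a fully generic set of size 6 gives K ≈ 3.5000.

|A| = 6, |A + A| = 11, K = 11/6.


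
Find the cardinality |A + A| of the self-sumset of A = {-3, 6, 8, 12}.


A + A = {a + a' : a, a' ∈ A}; |A| = 4.
General bounds: 2|A| - 1 ≤ |A + A| ≤ |A|(|A|+1)/2, i.e. 7 ≤ |A + A| ≤ 10.
Lower bound 2|A|-1 is attained iff A is an arithmetic progression.
Enumerate sums a + a' for a ≤ a' (symmetric, so this suffices):
a = -3: -3+-3=-6, -3+6=3, -3+8=5, -3+12=9
a = 6: 6+6=12, 6+8=14, 6+12=18
a = 8: 8+8=16, 8+12=20
a = 12: 12+12=24
Distinct sums: {-6, 3, 5, 9, 12, 14, 16, 18, 20, 24}
|A + A| = 10

|A + A| = 10


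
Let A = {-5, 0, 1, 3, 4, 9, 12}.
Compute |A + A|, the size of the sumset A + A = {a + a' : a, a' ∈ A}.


A + A = {a + a' : a, a' ∈ A}; |A| = 7.
General bounds: 2|A| - 1 ≤ |A + A| ≤ |A|(|A|+1)/2, i.e. 13 ≤ |A + A| ≤ 28.
Lower bound 2|A|-1 is attained iff A is an arithmetic progression.
Enumerate sums a + a' for a ≤ a' (symmetric, so this suffices):
a = -5: -5+-5=-10, -5+0=-5, -5+1=-4, -5+3=-2, -5+4=-1, -5+9=4, -5+12=7
a = 0: 0+0=0, 0+1=1, 0+3=3, 0+4=4, 0+9=9, 0+12=12
a = 1: 1+1=2, 1+3=4, 1+4=5, 1+9=10, 1+12=13
a = 3: 3+3=6, 3+4=7, 3+9=12, 3+12=15
a = 4: 4+4=8, 4+9=13, 4+12=16
a = 9: 9+9=18, 9+12=21
a = 12: 12+12=24
Distinct sums: {-10, -5, -4, -2, -1, 0, 1, 2, 3, 4, 5, 6, 7, 8, 9, 10, 12, 13, 15, 16, 18, 21, 24}
|A + A| = 23

|A + A| = 23


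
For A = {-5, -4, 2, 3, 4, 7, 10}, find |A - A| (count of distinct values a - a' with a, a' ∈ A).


A - A = {a - a' : a, a' ∈ A}; |A| = 7.
Bounds: 2|A|-1 ≤ |A - A| ≤ |A|² - |A| + 1, i.e. 13 ≤ |A - A| ≤ 43.
Note: 0 ∈ A - A always (from a - a). The set is symmetric: if d ∈ A - A then -d ∈ A - A.
Enumerate nonzero differences d = a - a' with a > a' (then include -d):
Positive differences: {1, 2, 3, 4, 5, 6, 7, 8, 9, 11, 12, 14, 15}
Full difference set: {0} ∪ (positive diffs) ∪ (negative diffs).
|A - A| = 1 + 2·13 = 27 (matches direct enumeration: 27).

|A - A| = 27


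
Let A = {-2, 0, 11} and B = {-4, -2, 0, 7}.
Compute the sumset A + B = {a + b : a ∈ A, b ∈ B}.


A + B = {a + b : a ∈ A, b ∈ B}.
Enumerate all |A|·|B| = 3·4 = 12 pairs (a, b) and collect distinct sums.
a = -2: -2+-4=-6, -2+-2=-4, -2+0=-2, -2+7=5
a = 0: 0+-4=-4, 0+-2=-2, 0+0=0, 0+7=7
a = 11: 11+-4=7, 11+-2=9, 11+0=11, 11+7=18
Collecting distinct sums: A + B = {-6, -4, -2, 0, 5, 7, 9, 11, 18}
|A + B| = 9

A + B = {-6, -4, -2, 0, 5, 7, 9, 11, 18}


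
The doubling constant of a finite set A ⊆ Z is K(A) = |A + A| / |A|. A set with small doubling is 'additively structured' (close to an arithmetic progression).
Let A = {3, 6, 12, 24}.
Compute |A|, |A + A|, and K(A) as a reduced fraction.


|A| = 4.
Compute A + A by enumerating all 16 pairs.
A + A = {6, 9, 12, 15, 18, 24, 27, 30, 36, 48}, so |A + A| = 10.
K = |A + A| / |A| = 10/4 = 5/2 ≈ 2.5000.
Reference: AP of size 4 gives K = 7/4 ≈ 1.7500; a fully generic set of size 4 gives K ≈ 2.5000.

|A| = 4, |A + A| = 10, K = 10/4 = 5/2.


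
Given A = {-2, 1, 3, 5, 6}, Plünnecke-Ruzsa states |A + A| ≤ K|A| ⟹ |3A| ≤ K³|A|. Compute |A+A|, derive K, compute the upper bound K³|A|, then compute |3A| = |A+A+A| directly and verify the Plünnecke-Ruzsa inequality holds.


|A| = 5.
Step 1: Compute A + A by enumerating all 25 pairs.
A + A = {-4, -1, 1, 2, 3, 4, 6, 7, 8, 9, 10, 11, 12}, so |A + A| = 13.
Step 2: Doubling constant K = |A + A|/|A| = 13/5 = 13/5 ≈ 2.6000.
Step 3: Plünnecke-Ruzsa gives |3A| ≤ K³·|A| = (2.6000)³ · 5 ≈ 87.8800.
Step 4: Compute 3A = A + A + A directly by enumerating all triples (a,b,c) ∈ A³; |3A| = 22.
Step 5: Check 22 ≤ 87.8800? Yes ✓.

K = 13/5, Plünnecke-Ruzsa bound K³|A| ≈ 87.8800, |3A| = 22, inequality holds.


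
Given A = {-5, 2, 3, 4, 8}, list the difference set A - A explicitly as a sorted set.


A - A = {a - a' : a, a' ∈ A}.
Compute a - a' for each ordered pair (a, a'):
a = -5: -5--5=0, -5-2=-7, -5-3=-8, -5-4=-9, -5-8=-13
a = 2: 2--5=7, 2-2=0, 2-3=-1, 2-4=-2, 2-8=-6
a = 3: 3--5=8, 3-2=1, 3-3=0, 3-4=-1, 3-8=-5
a = 4: 4--5=9, 4-2=2, 4-3=1, 4-4=0, 4-8=-4
a = 8: 8--5=13, 8-2=6, 8-3=5, 8-4=4, 8-8=0
Collecting distinct values (and noting 0 appears from a-a):
A - A = {-13, -9, -8, -7, -6, -5, -4, -2, -1, 0, 1, 2, 4, 5, 6, 7, 8, 9, 13}
|A - A| = 19

A - A = {-13, -9, -8, -7, -6, -5, -4, -2, -1, 0, 1, 2, 4, 5, 6, 7, 8, 9, 13}


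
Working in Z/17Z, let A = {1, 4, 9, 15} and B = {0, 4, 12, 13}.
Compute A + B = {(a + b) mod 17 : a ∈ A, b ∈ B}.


Work in Z/17Z: reduce every sum a + b modulo 17.
Enumerate all 16 pairs:
a = 1: 1+0=1, 1+4=5, 1+12=13, 1+13=14
a = 4: 4+0=4, 4+4=8, 4+12=16, 4+13=0
a = 9: 9+0=9, 9+4=13, 9+12=4, 9+13=5
a = 15: 15+0=15, 15+4=2, 15+12=10, 15+13=11
Distinct residues collected: {0, 1, 2, 4, 5, 8, 9, 10, 11, 13, 14, 15, 16}
|A + B| = 13 (out of 17 total residues).

A + B = {0, 1, 2, 4, 5, 8, 9, 10, 11, 13, 14, 15, 16}


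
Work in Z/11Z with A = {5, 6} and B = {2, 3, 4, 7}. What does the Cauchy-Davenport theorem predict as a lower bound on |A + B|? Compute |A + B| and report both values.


Cauchy-Davenport: |A + B| ≥ min(p, |A| + |B| - 1) for A, B nonempty in Z/pZ.
|A| = 2, |B| = 4, p = 11.
CD lower bound = min(11, 2 + 4 - 1) = min(11, 5) = 5.
Compute A + B mod 11 directly:
a = 5: 5+2=7, 5+3=8, 5+4=9, 5+7=1
a = 6: 6+2=8, 6+3=9, 6+4=10, 6+7=2
A + B = {1, 2, 7, 8, 9, 10}, so |A + B| = 6.
Verify: 6 ≥ 5? Yes ✓.

CD lower bound = 5, actual |A + B| = 6.


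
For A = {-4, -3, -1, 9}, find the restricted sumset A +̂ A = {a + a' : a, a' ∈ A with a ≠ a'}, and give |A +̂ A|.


Restricted sumset: A +̂ A = {a + a' : a ∈ A, a' ∈ A, a ≠ a'}.
Equivalently, take A + A and drop any sum 2a that is achievable ONLY as a + a for a ∈ A (i.e. sums representable only with equal summands).
Enumerate pairs (a, a') with a < a' (symmetric, so each unordered pair gives one sum; this covers all a ≠ a'):
  -4 + -3 = -7
  -4 + -1 = -5
  -4 + 9 = 5
  -3 + -1 = -4
  -3 + 9 = 6
  -1 + 9 = 8
Collected distinct sums: {-7, -5, -4, 5, 6, 8}
|A +̂ A| = 6
(Reference bound: |A +̂ A| ≥ 2|A| - 3 for |A| ≥ 2, with |A| = 4 giving ≥ 5.)

|A +̂ A| = 6


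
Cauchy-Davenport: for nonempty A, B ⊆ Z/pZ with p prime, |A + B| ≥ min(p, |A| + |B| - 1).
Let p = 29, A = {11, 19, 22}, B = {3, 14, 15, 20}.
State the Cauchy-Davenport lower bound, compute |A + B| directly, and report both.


Cauchy-Davenport: |A + B| ≥ min(p, |A| + |B| - 1) for A, B nonempty in Z/pZ.
|A| = 3, |B| = 4, p = 29.
CD lower bound = min(29, 3 + 4 - 1) = min(29, 6) = 6.
Compute A + B mod 29 directly:
a = 11: 11+3=14, 11+14=25, 11+15=26, 11+20=2
a = 19: 19+3=22, 19+14=4, 19+15=5, 19+20=10
a = 22: 22+3=25, 22+14=7, 22+15=8, 22+20=13
A + B = {2, 4, 5, 7, 8, 10, 13, 14, 22, 25, 26}, so |A + B| = 11.
Verify: 11 ≥ 6? Yes ✓.

CD lower bound = 6, actual |A + B| = 11.


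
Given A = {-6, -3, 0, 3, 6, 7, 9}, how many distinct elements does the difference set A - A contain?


A - A = {a - a' : a, a' ∈ A}; |A| = 7.
Bounds: 2|A|-1 ≤ |A - A| ≤ |A|² - |A| + 1, i.e. 13 ≤ |A - A| ≤ 43.
Note: 0 ∈ A - A always (from a - a). The set is symmetric: if d ∈ A - A then -d ∈ A - A.
Enumerate nonzero differences d = a - a' with a > a' (then include -d):
Positive differences: {1, 2, 3, 4, 6, 7, 9, 10, 12, 13, 15}
Full difference set: {0} ∪ (positive diffs) ∪ (negative diffs).
|A - A| = 1 + 2·11 = 23 (matches direct enumeration: 23).

|A - A| = 23


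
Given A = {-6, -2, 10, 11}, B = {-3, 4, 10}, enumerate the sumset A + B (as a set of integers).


A + B = {a + b : a ∈ A, b ∈ B}.
Enumerate all |A|·|B| = 4·3 = 12 pairs (a, b) and collect distinct sums.
a = -6: -6+-3=-9, -6+4=-2, -6+10=4
a = -2: -2+-3=-5, -2+4=2, -2+10=8
a = 10: 10+-3=7, 10+4=14, 10+10=20
a = 11: 11+-3=8, 11+4=15, 11+10=21
Collecting distinct sums: A + B = {-9, -5, -2, 2, 4, 7, 8, 14, 15, 20, 21}
|A + B| = 11

A + B = {-9, -5, -2, 2, 4, 7, 8, 14, 15, 20, 21}


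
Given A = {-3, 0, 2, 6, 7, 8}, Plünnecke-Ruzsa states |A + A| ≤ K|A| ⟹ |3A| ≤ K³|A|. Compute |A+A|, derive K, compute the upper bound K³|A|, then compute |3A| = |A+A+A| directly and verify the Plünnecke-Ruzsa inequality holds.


|A| = 6.
Step 1: Compute A + A by enumerating all 36 pairs.
A + A = {-6, -3, -1, 0, 2, 3, 4, 5, 6, 7, 8, 9, 10, 12, 13, 14, 15, 16}, so |A + A| = 18.
Step 2: Doubling constant K = |A + A|/|A| = 18/6 = 18/6 ≈ 3.0000.
Step 3: Plünnecke-Ruzsa gives |3A| ≤ K³·|A| = (3.0000)³ · 6 ≈ 162.0000.
Step 4: Compute 3A = A + A + A directly by enumerating all triples (a,b,c) ∈ A³; |3A| = 30.
Step 5: Check 30 ≤ 162.0000? Yes ✓.

K = 18/6, Plünnecke-Ruzsa bound K³|A| ≈ 162.0000, |3A| = 30, inequality holds.


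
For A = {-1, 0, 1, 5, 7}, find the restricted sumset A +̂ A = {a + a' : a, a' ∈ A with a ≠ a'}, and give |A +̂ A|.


Restricted sumset: A +̂ A = {a + a' : a ∈ A, a' ∈ A, a ≠ a'}.
Equivalently, take A + A and drop any sum 2a that is achievable ONLY as a + a for a ∈ A (i.e. sums representable only with equal summands).
Enumerate pairs (a, a') with a < a' (symmetric, so each unordered pair gives one sum; this covers all a ≠ a'):
  -1 + 0 = -1
  -1 + 1 = 0
  -1 + 5 = 4
  -1 + 7 = 6
  0 + 1 = 1
  0 + 5 = 5
  0 + 7 = 7
  1 + 5 = 6
  1 + 7 = 8
  5 + 7 = 12
Collected distinct sums: {-1, 0, 1, 4, 5, 6, 7, 8, 12}
|A +̂ A| = 9
(Reference bound: |A +̂ A| ≥ 2|A| - 3 for |A| ≥ 2, with |A| = 5 giving ≥ 7.)

|A +̂ A| = 9


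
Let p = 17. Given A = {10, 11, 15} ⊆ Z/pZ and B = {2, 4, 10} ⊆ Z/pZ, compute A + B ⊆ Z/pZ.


Work in Z/17Z: reduce every sum a + b modulo 17.
Enumerate all 9 pairs:
a = 10: 10+2=12, 10+4=14, 10+10=3
a = 11: 11+2=13, 11+4=15, 11+10=4
a = 15: 15+2=0, 15+4=2, 15+10=8
Distinct residues collected: {0, 2, 3, 4, 8, 12, 13, 14, 15}
|A + B| = 9 (out of 17 total residues).

A + B = {0, 2, 3, 4, 8, 12, 13, 14, 15}


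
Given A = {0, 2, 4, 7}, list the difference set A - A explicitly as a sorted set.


A - A = {a - a' : a, a' ∈ A}.
Compute a - a' for each ordered pair (a, a'):
a = 0: 0-0=0, 0-2=-2, 0-4=-4, 0-7=-7
a = 2: 2-0=2, 2-2=0, 2-4=-2, 2-7=-5
a = 4: 4-0=4, 4-2=2, 4-4=0, 4-7=-3
a = 7: 7-0=7, 7-2=5, 7-4=3, 7-7=0
Collecting distinct values (and noting 0 appears from a-a):
A - A = {-7, -5, -4, -3, -2, 0, 2, 3, 4, 5, 7}
|A - A| = 11

A - A = {-7, -5, -4, -3, -2, 0, 2, 3, 4, 5, 7}


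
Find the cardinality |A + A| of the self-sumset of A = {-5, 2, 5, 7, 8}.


A + A = {a + a' : a, a' ∈ A}; |A| = 5.
General bounds: 2|A| - 1 ≤ |A + A| ≤ |A|(|A|+1)/2, i.e. 9 ≤ |A + A| ≤ 15.
Lower bound 2|A|-1 is attained iff A is an arithmetic progression.
Enumerate sums a + a' for a ≤ a' (symmetric, so this suffices):
a = -5: -5+-5=-10, -5+2=-3, -5+5=0, -5+7=2, -5+8=3
a = 2: 2+2=4, 2+5=7, 2+7=9, 2+8=10
a = 5: 5+5=10, 5+7=12, 5+8=13
a = 7: 7+7=14, 7+8=15
a = 8: 8+8=16
Distinct sums: {-10, -3, 0, 2, 3, 4, 7, 9, 10, 12, 13, 14, 15, 16}
|A + A| = 14

|A + A| = 14


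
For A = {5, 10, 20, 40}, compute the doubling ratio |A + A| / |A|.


|A| = 4.
Compute A + A by enumerating all 16 pairs.
A + A = {10, 15, 20, 25, 30, 40, 45, 50, 60, 80}, so |A + A| = 10.
K = |A + A| / |A| = 10/4 = 5/2 ≈ 2.5000.
Reference: AP of size 4 gives K = 7/4 ≈ 1.7500; a fully generic set of size 4 gives K ≈ 2.5000.

|A| = 4, |A + A| = 10, K = 10/4 = 5/2.


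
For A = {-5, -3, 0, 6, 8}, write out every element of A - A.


A - A = {a - a' : a, a' ∈ A}.
Compute a - a' for each ordered pair (a, a'):
a = -5: -5--5=0, -5--3=-2, -5-0=-5, -5-6=-11, -5-8=-13
a = -3: -3--5=2, -3--3=0, -3-0=-3, -3-6=-9, -3-8=-11
a = 0: 0--5=5, 0--3=3, 0-0=0, 0-6=-6, 0-8=-8
a = 6: 6--5=11, 6--3=9, 6-0=6, 6-6=0, 6-8=-2
a = 8: 8--5=13, 8--3=11, 8-0=8, 8-6=2, 8-8=0
Collecting distinct values (and noting 0 appears from a-a):
A - A = {-13, -11, -9, -8, -6, -5, -3, -2, 0, 2, 3, 5, 6, 8, 9, 11, 13}
|A - A| = 17

A - A = {-13, -11, -9, -8, -6, -5, -3, -2, 0, 2, 3, 5, 6, 8, 9, 11, 13}


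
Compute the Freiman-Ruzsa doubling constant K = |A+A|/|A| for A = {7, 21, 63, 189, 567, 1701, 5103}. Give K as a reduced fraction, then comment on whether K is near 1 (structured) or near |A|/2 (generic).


|A| = 7.
Compute A + A by enumerating all 49 pairs.
A + A = {14, 28, 42, 70, 84, 126, 196, 210, 252, 378, 574, 588, 630, 756, 1134, 1708, 1722, 1764, 1890, 2268, 3402, 5110, 5124, 5166, 5292, 5670, 6804, 10206}, so |A + A| = 28.
K = |A + A| / |A| = 28/7 = 4/1 ≈ 4.0000.
Reference: AP of size 7 gives K = 13/7 ≈ 1.8571; a fully generic set of size 7 gives K ≈ 4.0000.

|A| = 7, |A + A| = 28, K = 28/7 = 4/1.


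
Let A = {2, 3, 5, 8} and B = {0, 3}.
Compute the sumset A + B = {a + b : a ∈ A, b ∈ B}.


A + B = {a + b : a ∈ A, b ∈ B}.
Enumerate all |A|·|B| = 4·2 = 8 pairs (a, b) and collect distinct sums.
a = 2: 2+0=2, 2+3=5
a = 3: 3+0=3, 3+3=6
a = 5: 5+0=5, 5+3=8
a = 8: 8+0=8, 8+3=11
Collecting distinct sums: A + B = {2, 3, 5, 6, 8, 11}
|A + B| = 6

A + B = {2, 3, 5, 6, 8, 11}


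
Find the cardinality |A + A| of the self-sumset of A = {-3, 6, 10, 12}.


A + A = {a + a' : a, a' ∈ A}; |A| = 4.
General bounds: 2|A| - 1 ≤ |A + A| ≤ |A|(|A|+1)/2, i.e. 7 ≤ |A + A| ≤ 10.
Lower bound 2|A|-1 is attained iff A is an arithmetic progression.
Enumerate sums a + a' for a ≤ a' (symmetric, so this suffices):
a = -3: -3+-3=-6, -3+6=3, -3+10=7, -3+12=9
a = 6: 6+6=12, 6+10=16, 6+12=18
a = 10: 10+10=20, 10+12=22
a = 12: 12+12=24
Distinct sums: {-6, 3, 7, 9, 12, 16, 18, 20, 22, 24}
|A + A| = 10

|A + A| = 10
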